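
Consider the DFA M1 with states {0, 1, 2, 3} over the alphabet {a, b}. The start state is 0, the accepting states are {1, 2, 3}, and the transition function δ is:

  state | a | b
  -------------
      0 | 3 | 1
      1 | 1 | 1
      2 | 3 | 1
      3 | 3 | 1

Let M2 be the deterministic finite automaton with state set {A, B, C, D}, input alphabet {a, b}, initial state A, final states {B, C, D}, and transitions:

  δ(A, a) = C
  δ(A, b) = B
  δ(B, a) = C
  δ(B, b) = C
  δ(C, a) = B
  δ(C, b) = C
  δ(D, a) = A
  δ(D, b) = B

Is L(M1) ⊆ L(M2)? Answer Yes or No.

Exploring the product automaton M1 × M2 from the start pair (0, A), following both machines on each input symbol, reaches 5 state pairs: (0, A), (3, C), (1, B), (3, B), (1, C).
M1 accepts in {1, 2, 3} and M2 accepts in {B, C, D}. The reachable pairs whose M1-component is accepting are (3, C), (1, B), (3, B), (1, C); in each of them the M2-component is accepting too, so the product for L(M1) \ L(M2) (M1-component accepting, M2-component rejecting) has no reachable accepting pair and the difference is empty.
Hence every string in L(M1) is also in L(M2).

Yes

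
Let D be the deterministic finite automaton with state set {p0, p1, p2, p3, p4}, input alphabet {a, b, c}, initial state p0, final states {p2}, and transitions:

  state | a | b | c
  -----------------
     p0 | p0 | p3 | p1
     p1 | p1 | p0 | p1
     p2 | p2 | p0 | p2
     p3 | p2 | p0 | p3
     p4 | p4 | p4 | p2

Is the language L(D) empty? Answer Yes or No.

The string ba is accepted: the run p0 → p3 → p2 ends in the accepting state p2.
Since at least one string is accepted, L(D) is not empty.

No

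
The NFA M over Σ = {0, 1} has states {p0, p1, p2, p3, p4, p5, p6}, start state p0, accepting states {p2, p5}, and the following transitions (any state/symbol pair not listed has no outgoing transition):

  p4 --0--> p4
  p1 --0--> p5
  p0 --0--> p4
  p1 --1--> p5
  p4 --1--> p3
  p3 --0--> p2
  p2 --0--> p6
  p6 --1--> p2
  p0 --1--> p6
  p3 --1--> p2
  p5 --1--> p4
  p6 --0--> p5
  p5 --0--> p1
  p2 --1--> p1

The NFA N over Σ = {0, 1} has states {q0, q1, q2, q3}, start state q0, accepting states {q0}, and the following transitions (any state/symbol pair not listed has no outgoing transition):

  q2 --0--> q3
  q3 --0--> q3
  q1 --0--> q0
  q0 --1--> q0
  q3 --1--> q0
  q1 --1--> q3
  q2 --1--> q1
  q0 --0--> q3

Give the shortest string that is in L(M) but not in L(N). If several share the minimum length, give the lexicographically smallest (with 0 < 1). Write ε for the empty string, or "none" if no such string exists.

10

The string 10 is accepted by M but not by N.
No shorter string lies in the difference, and 10 is the lexicographically first length-2 string in L(M) \ L(N).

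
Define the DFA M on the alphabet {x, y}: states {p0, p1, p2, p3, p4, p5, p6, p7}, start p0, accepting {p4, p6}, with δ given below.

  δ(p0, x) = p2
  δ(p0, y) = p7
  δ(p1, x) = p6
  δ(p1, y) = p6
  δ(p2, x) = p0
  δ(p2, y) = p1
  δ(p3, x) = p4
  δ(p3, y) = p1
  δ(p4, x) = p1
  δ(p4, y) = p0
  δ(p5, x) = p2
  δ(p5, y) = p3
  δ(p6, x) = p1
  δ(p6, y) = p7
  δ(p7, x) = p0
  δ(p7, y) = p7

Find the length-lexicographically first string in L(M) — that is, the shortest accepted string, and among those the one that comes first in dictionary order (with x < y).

A breadth-first search from p0 reaches an accepting state first via the path p0 → p2 → p1 → p6 on input xyx.
No string of length < 3 is accepted (BFS exhausts all shorter strings without reaching an accepting state), and xyx is the lexicographically least accepting string of length 3.

xyx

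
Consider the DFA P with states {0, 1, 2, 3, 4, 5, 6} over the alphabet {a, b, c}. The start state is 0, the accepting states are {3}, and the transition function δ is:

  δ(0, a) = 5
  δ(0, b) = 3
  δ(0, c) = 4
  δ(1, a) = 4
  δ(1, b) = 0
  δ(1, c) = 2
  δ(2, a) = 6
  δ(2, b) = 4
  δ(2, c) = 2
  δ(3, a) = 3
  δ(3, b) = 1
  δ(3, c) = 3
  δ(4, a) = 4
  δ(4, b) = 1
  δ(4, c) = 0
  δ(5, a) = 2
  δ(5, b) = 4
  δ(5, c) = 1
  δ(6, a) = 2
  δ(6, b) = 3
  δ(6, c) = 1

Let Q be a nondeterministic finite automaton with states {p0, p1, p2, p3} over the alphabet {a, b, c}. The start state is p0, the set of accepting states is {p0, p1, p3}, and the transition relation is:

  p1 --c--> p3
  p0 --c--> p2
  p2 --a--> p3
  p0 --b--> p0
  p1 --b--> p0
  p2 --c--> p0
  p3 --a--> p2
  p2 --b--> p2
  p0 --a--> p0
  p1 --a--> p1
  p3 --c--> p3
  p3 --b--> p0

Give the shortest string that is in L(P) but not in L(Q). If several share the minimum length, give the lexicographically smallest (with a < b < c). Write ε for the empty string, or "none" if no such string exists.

The string bc is accepted by P but not by Q.
No shorter string lies in the difference, and bc is the lexicographically first length-2 string in L(P) \ L(Q).

bc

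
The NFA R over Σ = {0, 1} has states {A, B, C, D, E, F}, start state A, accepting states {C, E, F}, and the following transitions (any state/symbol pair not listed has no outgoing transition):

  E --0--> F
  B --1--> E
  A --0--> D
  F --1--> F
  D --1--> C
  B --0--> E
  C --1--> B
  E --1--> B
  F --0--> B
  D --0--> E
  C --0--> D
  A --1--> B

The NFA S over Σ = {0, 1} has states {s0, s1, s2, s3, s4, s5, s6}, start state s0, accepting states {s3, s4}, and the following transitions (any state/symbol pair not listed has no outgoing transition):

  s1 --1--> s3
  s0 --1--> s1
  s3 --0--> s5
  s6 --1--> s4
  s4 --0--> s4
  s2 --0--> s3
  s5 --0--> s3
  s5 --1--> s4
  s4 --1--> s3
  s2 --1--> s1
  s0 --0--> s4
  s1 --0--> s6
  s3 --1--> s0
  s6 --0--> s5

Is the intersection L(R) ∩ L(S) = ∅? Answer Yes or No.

The string 00 is accepted by both R and S.
Hence L(R) ∩ L(S) ≠ ∅.

No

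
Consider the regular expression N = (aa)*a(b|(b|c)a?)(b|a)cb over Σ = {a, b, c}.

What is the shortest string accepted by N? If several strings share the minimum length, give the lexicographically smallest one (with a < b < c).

By inspection of the expression, no string of length less than 5 matches, and abacb is the lexicographically first match of length 5.

abacb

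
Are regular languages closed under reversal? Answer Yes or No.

Yes

Reverse every transition of an NFA for L, make the old start state the unique accepting state, and add a fresh start state with ε-moves to the old accepting states; this NFA accepts Lᴿ.
So the regular languages are closed under reversal.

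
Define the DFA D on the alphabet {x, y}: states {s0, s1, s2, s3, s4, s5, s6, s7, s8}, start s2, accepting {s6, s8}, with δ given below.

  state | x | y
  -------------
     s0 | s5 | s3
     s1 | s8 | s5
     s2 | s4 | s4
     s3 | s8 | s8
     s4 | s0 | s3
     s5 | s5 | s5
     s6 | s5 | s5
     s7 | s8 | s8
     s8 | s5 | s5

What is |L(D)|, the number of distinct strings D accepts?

The useful subgraph on states {s0, s2, s3, s4, s8} is acyclic, so L(D) is finite; the longest accepting path visits 5 useful states, giving maximum string length 4.
Counting accepting paths from s2 by length: 4 of length 3, 4 of length 4. Total 8.

8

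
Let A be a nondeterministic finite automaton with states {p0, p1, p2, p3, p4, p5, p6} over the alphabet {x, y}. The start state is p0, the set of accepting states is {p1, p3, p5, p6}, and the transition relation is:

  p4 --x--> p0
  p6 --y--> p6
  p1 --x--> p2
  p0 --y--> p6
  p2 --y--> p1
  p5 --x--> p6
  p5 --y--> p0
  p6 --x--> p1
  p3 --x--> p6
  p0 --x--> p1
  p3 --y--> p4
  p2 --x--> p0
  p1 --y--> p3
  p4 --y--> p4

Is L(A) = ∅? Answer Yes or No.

No

The string x is accepted: the run p0 → p1 ends in the accepting state p1.
Since at least one string is accepted, L(A) is not empty.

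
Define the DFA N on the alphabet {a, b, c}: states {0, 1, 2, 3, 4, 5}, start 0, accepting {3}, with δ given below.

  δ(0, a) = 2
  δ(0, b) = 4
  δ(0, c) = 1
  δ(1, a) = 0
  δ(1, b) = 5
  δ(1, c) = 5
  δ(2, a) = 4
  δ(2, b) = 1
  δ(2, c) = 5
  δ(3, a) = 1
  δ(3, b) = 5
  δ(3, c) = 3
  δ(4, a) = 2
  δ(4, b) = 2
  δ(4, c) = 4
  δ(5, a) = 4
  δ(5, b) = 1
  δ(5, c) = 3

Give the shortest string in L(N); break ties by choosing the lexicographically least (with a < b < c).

A breadth-first search from 0 reaches an accepting state first via the path 0 → 2 → 5 → 3 on input acc.
No string of length < 3 is accepted (BFS exhausts all shorter strings without reaching an accepting state), and acc is the lexicographically least accepting string of length 3.

acc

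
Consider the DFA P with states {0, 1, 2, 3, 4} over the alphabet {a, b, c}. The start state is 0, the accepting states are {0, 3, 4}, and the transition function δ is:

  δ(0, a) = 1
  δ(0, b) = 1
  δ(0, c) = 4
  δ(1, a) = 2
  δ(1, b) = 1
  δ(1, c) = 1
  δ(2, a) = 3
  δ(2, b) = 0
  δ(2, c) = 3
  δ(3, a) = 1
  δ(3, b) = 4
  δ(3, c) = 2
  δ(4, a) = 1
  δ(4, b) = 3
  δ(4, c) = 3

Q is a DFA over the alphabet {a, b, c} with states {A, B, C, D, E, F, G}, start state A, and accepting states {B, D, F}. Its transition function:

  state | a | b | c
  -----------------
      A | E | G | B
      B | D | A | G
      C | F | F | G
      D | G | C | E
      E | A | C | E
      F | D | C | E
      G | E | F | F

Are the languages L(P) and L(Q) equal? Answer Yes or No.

The empty string ε is accepted by P but rejected by Q.
So L(P) ≠ L(Q).

No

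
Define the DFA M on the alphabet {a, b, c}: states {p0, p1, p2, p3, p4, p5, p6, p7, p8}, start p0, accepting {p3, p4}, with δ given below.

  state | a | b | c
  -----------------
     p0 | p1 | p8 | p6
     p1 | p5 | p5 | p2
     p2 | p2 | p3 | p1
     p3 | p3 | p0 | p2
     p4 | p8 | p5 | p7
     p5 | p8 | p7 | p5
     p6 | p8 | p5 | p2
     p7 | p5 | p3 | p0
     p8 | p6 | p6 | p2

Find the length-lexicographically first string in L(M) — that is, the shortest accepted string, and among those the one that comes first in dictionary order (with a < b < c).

acb

A breadth-first search from p0 reaches an accepting state first via the path p0 → p1 → p2 → p3 on input acb.
No string of length < 3 is accepted (BFS exhausts all shorter strings without reaching an accepting state), and acb is the lexicographically least accepting string of length 3.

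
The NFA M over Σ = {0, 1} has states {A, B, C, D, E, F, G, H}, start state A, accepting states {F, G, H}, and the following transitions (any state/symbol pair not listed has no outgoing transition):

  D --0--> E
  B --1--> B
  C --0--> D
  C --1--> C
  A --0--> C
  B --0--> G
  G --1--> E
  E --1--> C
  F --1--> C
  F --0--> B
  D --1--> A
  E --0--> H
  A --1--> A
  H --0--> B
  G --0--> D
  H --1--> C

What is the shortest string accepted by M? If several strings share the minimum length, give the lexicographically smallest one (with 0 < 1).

0000

A breadth-first search from A reaches an accepting state first via the path A → C → D → E → H on input 0000.
No string of length < 4 is accepted (BFS exhausts all shorter strings without reaching an accepting state), and 0000 is the lexicographically least accepting string of length 4.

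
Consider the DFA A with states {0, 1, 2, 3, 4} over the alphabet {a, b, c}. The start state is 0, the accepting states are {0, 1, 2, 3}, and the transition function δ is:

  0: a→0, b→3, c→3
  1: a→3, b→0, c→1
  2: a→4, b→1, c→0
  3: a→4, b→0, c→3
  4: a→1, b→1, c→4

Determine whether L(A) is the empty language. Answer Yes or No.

No

The empty string ε is accepted: the run 0 ends in the accepting state 0.
Since at least one string is accepted, L(A) is not empty.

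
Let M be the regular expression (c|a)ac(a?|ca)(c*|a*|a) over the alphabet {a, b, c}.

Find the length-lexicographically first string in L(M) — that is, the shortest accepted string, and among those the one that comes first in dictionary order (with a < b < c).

aac

By inspection of the expression, no string of length less than 3 matches, and aac is the lexicographically first match of length 3.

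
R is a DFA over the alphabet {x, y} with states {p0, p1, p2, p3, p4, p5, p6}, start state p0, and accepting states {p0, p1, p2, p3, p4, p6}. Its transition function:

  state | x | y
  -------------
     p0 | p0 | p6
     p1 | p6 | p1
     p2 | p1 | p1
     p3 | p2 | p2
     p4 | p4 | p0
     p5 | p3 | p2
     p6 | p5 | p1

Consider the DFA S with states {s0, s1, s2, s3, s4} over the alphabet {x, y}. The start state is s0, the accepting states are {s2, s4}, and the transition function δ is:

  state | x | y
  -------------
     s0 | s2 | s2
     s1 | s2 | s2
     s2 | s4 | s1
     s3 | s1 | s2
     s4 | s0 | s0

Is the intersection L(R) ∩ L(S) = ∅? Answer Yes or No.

No

The string x is accepted by both R and S.
Hence L(R) ∩ L(S) ≠ ∅.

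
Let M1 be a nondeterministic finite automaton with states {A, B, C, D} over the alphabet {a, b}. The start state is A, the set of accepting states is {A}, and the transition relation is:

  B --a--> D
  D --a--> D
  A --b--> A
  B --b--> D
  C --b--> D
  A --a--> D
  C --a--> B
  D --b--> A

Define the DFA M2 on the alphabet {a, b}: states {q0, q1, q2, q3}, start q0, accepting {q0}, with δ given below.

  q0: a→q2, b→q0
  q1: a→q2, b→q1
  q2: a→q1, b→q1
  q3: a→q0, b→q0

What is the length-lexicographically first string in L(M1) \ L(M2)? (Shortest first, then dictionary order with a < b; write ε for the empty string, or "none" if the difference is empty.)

The string ab is accepted by M1 but not by M2.
No shorter string lies in the difference, and ab is the lexicographically first length-2 string in L(M1) \ L(M2).

ab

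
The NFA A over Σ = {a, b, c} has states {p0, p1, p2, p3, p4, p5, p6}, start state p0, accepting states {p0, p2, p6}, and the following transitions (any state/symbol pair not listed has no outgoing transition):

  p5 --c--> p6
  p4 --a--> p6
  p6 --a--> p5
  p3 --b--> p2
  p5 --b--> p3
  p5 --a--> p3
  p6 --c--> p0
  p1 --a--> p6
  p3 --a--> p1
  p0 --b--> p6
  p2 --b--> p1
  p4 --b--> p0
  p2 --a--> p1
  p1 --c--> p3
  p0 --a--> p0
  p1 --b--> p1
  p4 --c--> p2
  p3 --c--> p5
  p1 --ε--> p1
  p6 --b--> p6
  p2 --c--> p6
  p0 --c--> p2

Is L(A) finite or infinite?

infinite

State p0 is reachable from the start and can reach an accepting state, and it lies on the cycle p0 → p0.
Traversing that cycle any number of times yields accepted strings of unbounded length, so the language is infinite.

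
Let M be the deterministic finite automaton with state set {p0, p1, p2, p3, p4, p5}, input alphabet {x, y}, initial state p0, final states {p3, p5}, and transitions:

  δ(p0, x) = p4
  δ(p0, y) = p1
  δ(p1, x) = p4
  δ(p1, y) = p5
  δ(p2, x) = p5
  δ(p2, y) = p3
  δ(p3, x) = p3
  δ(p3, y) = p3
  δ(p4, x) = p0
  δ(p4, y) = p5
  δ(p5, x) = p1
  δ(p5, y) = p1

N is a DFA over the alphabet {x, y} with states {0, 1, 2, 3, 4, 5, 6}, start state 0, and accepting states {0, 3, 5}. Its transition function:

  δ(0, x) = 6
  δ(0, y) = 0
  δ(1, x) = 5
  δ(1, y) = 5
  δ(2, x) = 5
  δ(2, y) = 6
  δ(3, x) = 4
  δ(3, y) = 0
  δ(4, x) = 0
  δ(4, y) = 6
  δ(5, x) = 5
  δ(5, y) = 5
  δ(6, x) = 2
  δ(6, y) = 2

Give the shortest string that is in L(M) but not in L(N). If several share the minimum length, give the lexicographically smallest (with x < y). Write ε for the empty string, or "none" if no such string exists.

The string xy is accepted by M but not by N.
No shorter string lies in the difference, and xy is the lexicographically first length-2 string in L(M) \ L(N).

xy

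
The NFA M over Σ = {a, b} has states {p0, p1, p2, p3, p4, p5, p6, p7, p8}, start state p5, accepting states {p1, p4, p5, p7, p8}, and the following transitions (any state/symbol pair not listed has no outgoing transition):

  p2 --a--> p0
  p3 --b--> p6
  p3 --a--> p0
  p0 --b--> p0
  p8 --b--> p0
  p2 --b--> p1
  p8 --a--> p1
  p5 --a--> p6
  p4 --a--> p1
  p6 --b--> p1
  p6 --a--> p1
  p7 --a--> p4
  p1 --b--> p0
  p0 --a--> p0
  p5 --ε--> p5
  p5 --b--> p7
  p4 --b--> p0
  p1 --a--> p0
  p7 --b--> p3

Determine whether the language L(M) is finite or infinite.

The useful states (reachable from p5 and able to reach an accepting state) are {p1, p3, p4, p5, p6, p7}.
Restricted to these states the transition graph has no cycle, so every accepting path has bounded length and L is finite.

finite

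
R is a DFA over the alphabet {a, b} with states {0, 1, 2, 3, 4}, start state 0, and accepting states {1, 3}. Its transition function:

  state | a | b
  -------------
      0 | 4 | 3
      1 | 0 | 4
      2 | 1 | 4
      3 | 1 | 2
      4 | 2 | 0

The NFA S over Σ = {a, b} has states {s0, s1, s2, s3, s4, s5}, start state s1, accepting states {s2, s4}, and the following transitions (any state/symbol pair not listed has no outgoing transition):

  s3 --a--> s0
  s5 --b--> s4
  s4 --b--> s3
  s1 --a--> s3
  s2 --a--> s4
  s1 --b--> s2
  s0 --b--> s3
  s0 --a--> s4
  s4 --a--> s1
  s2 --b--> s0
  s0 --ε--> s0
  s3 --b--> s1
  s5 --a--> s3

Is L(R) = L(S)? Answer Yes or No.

Yes

Exploring the product automaton R × S from the start pair (0, s1), following both machines on each input symbol, reaches 5 state pairs: (0, s1), (4, s3), (3, s2), (2, s0), (1, s4).
R accepts in {1, 3} and S accepts in {s2, s4}. In every reachable pair the two components are either both accepting — (3, s2), (1, s4) — or both non-accepting, so no string is accepted by exactly one of the machines: L(R) \ L(S) and L(S) \ L(R) are both empty.
Hence every string is accepted by R iff it is accepted by S, and the two languages coincide.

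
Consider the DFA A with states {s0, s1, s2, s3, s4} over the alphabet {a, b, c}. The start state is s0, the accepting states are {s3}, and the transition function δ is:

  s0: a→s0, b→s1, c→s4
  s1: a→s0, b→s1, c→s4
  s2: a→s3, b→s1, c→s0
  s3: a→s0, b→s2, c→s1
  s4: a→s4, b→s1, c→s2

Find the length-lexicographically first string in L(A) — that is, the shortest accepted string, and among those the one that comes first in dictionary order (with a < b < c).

A breadth-first search from s0 reaches an accepting state first via the path s0 → s4 → s2 → s3 on input cca.
No string of length < 3 is accepted (BFS exhausts all shorter strings without reaching an accepting state), and cca is the lexicographically least accepting string of length 3.

cca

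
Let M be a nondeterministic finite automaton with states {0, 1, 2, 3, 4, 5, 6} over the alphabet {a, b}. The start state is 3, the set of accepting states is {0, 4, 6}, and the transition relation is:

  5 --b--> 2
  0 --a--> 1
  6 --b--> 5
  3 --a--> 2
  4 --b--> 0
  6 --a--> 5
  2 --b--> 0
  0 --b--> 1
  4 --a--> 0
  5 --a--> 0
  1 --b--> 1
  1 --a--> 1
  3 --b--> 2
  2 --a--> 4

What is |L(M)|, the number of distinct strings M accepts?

8

The useful subgraph on states {0, 2, 3, 4} is acyclic, so L(M) is finite; the longest accepting path visits 4 useful states, giving maximum string length 3.
Counting accepting paths from 3 by length: 4 of length 2, 4 of length 3. Total 8.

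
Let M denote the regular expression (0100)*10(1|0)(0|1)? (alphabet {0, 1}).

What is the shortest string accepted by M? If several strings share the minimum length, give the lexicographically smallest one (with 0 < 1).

By inspection of the expression, no string of length less than 3 matches, and 100 is the lexicographically first match of length 3.

100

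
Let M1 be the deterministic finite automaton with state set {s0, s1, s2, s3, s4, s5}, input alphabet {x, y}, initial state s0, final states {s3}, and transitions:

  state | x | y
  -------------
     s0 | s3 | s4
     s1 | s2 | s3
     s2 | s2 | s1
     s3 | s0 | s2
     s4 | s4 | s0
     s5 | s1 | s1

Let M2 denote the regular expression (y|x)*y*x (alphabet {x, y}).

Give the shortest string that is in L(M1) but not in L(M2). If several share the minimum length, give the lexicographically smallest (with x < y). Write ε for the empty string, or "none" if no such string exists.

The string xyyy is accepted by M1 but not by M2.
No shorter string lies in the difference, and xyyy is the lexicographically first length-4 string in L(M1) \ L(M2).

xyyy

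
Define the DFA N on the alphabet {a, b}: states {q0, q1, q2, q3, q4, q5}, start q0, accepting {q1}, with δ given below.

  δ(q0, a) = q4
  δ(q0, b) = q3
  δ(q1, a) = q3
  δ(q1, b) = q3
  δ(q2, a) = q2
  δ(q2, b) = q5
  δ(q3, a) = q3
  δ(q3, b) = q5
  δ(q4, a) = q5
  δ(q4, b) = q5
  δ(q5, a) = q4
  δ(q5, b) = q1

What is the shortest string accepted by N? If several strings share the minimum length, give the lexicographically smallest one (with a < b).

aab

A breadth-first search from q0 reaches an accepting state first via the path q0 → q4 → q5 → q1 on input aab.
No string of length < 3 is accepted (BFS exhausts all shorter strings without reaching an accepting state), and aab is the lexicographically least accepting string of length 3.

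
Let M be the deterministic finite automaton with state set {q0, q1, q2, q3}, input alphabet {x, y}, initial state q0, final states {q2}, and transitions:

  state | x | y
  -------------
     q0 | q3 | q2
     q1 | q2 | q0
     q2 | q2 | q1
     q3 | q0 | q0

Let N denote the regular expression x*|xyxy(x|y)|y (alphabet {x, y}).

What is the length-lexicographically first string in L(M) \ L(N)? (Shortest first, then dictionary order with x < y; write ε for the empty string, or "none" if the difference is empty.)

yx

The string yx is accepted by M but not by N.
No shorter string lies in the difference, and yx is the lexicographically first length-2 string in L(M) \ L(N).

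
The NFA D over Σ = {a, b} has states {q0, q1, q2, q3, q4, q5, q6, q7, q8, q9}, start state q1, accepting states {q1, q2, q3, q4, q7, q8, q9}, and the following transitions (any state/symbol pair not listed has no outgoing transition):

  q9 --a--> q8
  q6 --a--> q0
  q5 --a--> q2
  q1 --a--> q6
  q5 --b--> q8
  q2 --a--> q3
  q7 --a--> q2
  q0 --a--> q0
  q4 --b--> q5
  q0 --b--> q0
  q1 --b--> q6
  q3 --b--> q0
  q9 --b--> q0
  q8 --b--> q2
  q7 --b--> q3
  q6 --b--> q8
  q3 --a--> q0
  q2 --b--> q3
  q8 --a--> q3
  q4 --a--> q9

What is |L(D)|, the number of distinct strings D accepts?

The useful subgraph on states {q1, q2, q3, q6, q8} is acyclic, so L(D) is finite; the longest accepting path visits 5 useful states, giving maximum string length 4.
Counting accepting paths from q1 by length: 1 of length 0, 2 of length 2, 4 of length 3, 4 of length 4. Total 11.

11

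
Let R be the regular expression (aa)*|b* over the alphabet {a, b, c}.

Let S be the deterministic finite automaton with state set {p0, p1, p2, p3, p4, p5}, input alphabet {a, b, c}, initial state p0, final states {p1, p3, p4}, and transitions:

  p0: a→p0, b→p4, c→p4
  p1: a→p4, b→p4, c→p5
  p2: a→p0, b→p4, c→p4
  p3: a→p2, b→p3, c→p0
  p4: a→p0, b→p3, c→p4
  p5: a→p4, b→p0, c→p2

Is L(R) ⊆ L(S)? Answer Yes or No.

No

The empty string ε is in L(R) but not in L(S).
So L(R) ⊄ L(S).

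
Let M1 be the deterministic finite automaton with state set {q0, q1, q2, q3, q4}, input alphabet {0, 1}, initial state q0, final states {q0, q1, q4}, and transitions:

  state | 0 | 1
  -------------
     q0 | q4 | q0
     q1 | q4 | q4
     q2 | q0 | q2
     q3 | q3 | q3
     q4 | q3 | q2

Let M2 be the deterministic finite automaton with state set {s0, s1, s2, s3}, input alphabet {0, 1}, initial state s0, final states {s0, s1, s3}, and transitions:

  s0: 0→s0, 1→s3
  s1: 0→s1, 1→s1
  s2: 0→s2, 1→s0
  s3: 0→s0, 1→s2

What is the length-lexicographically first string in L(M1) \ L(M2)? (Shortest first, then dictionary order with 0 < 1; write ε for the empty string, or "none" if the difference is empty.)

11

The string 11 is accepted by M1 but not by M2.
No shorter string lies in the difference, and 11 is the lexicographically first length-2 string in L(M1) \ L(M2).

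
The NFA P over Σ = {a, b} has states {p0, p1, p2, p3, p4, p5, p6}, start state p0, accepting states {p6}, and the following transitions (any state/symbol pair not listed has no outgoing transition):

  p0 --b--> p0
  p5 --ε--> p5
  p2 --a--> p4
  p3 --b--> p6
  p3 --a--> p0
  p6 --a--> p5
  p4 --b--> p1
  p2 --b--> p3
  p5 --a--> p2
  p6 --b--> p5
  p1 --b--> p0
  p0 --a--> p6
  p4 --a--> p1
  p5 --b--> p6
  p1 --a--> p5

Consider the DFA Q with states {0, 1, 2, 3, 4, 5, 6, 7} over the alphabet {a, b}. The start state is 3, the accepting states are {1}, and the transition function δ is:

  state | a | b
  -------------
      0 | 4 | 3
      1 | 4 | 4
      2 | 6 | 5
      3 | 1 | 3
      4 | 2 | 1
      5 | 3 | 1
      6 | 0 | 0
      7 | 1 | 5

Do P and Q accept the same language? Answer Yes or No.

Yes

Exploring the product automaton P × Q from the start pair (p0, 3), following both machines on each input symbol, reaches 7 state pairs: (p0, 3), (p6, 1), (p5, 4), (p2, 2), (p4, 6), (p3, 5), (p1, 0).
P accepts in {p6} and Q accepts in {1}. In every reachable pair the two components are either both accepting — (p6, 1) — or both non-accepting, so no string is accepted by exactly one of the machines: L(P) \ L(Q) and L(Q) \ L(P) are both empty.
Hence every string is accepted by P iff it is accepted by Q, and the two languages coincide.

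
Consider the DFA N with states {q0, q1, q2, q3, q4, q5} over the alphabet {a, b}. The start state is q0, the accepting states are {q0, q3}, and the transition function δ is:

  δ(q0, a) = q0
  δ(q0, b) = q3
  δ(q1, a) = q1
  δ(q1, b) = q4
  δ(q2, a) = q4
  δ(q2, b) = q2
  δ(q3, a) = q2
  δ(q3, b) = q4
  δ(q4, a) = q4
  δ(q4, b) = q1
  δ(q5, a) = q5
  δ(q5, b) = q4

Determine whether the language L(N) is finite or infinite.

infinite

State q0 is reachable from the start and can reach an accepting state, and it lies on the cycle q0 → q0.
Traversing that cycle any number of times yields accepted strings of unbounded length, so the language is infinite.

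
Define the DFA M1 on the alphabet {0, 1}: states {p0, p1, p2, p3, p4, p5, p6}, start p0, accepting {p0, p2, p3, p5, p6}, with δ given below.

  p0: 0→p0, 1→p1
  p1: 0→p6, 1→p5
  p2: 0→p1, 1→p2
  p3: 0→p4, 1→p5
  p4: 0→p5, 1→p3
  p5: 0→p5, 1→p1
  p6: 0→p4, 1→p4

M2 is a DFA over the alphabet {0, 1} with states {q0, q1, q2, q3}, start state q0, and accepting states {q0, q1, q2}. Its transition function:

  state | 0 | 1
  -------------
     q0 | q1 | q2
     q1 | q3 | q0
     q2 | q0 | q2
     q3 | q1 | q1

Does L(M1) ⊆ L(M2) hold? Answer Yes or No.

The string 00 is in L(M1) but not in L(M2).
So L(M1) ⊄ L(M2).

No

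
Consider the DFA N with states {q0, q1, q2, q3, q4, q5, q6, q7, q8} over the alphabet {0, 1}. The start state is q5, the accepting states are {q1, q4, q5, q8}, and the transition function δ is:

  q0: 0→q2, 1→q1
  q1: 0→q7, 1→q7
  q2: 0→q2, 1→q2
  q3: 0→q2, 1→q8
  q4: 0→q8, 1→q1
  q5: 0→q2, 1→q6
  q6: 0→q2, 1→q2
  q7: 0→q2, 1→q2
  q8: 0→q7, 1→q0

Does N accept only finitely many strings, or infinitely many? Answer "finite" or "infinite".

finite

The useful states (reachable from q5 and able to reach an accepting state) are {q5}.
Restricted to these states the transition graph has no cycle, so every accepting path has bounded length and L is finite.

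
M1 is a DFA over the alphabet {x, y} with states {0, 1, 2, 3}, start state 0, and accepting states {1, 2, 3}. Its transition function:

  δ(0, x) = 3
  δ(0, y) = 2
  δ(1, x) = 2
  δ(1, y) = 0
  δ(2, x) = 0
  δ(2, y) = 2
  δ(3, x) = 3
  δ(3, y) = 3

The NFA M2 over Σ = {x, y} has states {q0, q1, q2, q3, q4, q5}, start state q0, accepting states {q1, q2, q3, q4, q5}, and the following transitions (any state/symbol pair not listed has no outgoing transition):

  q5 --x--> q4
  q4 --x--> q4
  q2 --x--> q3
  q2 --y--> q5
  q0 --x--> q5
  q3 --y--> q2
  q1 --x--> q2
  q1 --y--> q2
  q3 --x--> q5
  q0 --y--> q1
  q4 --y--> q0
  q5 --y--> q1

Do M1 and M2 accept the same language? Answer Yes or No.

The string xxy is accepted by M1 but rejected by M2.
So L(M1) ≠ L(M2).

No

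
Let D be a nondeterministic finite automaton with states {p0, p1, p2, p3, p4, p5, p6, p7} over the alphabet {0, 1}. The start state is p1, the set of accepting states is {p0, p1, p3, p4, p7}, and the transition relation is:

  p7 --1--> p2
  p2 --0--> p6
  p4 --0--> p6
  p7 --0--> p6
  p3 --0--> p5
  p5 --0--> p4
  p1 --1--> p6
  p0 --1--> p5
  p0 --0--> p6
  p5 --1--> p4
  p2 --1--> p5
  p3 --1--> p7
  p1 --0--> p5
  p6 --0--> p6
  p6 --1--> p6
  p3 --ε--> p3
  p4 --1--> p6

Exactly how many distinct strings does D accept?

The useful subgraph on states {p1, p4, p5} is acyclic, so L(D) is finite; the longest accepting path visits 3 useful states, giving maximum string length 2.
Counting accepting paths from p1 by length: 1 of length 0, 2 of length 2. Total 3.

3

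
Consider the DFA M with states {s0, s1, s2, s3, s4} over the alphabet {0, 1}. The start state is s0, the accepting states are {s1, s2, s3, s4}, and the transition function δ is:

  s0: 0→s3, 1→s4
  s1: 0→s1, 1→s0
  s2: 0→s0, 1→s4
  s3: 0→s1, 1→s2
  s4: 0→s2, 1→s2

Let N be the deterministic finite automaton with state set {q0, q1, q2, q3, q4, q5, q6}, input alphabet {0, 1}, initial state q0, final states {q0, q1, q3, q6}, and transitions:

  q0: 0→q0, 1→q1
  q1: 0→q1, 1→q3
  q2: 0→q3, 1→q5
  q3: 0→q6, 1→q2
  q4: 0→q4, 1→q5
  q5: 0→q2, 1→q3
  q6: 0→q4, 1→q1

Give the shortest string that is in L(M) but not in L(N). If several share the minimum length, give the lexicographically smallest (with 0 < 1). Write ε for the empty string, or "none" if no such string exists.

The string 111 is accepted by M but not by N.
No shorter string lies in the difference, and 111 is the lexicographically first length-3 string in L(M) \ L(N).

111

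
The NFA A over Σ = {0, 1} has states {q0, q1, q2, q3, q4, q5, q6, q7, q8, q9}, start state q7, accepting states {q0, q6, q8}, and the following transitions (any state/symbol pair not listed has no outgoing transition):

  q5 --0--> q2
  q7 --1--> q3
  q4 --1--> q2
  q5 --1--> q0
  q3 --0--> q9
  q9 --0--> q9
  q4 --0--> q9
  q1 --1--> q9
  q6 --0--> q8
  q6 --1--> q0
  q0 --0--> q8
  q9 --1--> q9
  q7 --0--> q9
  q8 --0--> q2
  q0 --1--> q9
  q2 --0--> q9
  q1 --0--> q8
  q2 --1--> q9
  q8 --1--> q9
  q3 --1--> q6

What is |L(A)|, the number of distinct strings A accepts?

The useful subgraph on states {q0, q3, q6, q7, q8} is acyclic, so L(A) is finite; the longest accepting path visits 5 useful states, giving maximum string length 4.
Counting accepting paths from q7 by length: 1 of length 2, 2 of length 3, 1 of length 4. Total 4.

4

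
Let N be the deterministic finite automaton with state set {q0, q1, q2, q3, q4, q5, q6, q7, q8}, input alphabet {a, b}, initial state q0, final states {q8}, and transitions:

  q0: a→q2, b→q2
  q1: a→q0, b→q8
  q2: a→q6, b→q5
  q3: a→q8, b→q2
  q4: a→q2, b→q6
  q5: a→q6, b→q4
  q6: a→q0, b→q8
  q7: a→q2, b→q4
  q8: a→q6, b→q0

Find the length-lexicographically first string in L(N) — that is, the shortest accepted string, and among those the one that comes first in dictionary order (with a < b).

aab

A breadth-first search from q0 reaches an accepting state first via the path q0 → q2 → q6 → q8 on input aab.
No string of length < 3 is accepted (BFS exhausts all shorter strings without reaching an accepting state), and aab is the lexicographically least accepting string of length 3.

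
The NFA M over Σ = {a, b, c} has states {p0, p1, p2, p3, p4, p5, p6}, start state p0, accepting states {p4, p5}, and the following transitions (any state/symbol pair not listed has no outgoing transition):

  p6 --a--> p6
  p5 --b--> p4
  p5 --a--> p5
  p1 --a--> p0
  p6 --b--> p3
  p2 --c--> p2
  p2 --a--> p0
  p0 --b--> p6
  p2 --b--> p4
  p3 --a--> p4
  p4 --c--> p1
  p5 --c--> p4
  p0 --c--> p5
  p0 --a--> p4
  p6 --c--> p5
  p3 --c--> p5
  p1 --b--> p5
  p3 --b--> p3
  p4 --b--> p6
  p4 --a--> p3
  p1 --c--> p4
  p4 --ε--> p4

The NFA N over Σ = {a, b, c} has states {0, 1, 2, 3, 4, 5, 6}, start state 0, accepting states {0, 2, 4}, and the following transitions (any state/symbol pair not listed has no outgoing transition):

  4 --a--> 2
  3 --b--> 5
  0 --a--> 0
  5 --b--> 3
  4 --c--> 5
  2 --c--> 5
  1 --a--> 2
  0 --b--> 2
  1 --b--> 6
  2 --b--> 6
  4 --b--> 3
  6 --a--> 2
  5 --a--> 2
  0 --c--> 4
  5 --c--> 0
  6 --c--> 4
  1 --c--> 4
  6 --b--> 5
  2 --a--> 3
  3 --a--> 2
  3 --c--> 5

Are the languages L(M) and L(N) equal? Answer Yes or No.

No

The string bc is accepted by M but rejected by N.
So L(M) ≠ L(N).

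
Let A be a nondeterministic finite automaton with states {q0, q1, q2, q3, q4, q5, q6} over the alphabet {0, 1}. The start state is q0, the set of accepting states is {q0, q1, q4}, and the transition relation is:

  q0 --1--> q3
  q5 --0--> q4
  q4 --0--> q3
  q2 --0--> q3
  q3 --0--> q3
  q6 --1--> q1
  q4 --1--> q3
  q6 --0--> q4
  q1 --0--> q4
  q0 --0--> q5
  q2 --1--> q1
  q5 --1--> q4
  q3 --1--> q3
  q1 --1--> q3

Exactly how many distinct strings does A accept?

3

The useful subgraph on states {q0, q4, q5} is acyclic, so L(A) is finite; the longest accepting path visits 3 useful states, giving maximum string length 2.
Counting accepting paths from q0 by length: 1 of length 0, 2 of length 2. Total 3.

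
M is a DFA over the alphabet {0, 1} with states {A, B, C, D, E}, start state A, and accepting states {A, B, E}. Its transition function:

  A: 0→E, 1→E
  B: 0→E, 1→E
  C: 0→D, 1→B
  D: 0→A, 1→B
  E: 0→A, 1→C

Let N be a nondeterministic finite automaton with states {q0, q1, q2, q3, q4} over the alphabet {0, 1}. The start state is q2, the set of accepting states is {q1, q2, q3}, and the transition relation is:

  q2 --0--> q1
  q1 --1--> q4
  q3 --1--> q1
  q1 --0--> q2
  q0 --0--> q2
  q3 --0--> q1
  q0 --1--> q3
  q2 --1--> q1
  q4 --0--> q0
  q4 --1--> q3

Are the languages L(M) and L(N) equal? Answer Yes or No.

Yes

Exploring the product automaton M × N from the start pair (A, q2), following both machines on each input symbol, reaches 5 state pairs: (A, q2), (E, q1), (C, q4), (D, q0), (B, q3).
M accepts in {A, B, E} and N accepts in {q1, q2, q3}. In every reachable pair the two components are either both accepting — (A, q2), (E, q1), (B, q3) — or both non-accepting, so no string is accepted by exactly one of the machines: L(M) \ L(N) and L(N) \ L(M) are both empty.
Hence every string is accepted by M iff it is accepted by N, and the two languages coincide.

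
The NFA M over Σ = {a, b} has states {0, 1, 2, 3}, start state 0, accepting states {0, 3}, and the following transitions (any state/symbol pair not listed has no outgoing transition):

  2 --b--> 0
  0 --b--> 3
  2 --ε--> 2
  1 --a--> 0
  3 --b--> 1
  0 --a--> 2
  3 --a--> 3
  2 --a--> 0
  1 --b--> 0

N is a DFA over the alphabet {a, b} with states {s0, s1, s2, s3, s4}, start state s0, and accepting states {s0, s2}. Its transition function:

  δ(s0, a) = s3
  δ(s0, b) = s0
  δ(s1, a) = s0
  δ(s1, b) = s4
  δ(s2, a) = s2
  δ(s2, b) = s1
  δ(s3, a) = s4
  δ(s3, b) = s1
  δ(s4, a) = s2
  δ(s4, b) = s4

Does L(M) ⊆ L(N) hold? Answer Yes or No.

No

The string aa is in L(M) but not in L(N).
So L(M) ⊄ L(N).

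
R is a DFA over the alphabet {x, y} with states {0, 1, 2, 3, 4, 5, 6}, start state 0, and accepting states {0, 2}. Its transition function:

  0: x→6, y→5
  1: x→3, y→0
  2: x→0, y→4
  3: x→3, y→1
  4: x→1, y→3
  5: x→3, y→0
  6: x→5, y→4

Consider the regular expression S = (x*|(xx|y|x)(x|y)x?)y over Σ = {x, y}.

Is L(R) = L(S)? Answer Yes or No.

No

The empty string ε is accepted by R but rejected by S.
So L(R) ≠ L(S).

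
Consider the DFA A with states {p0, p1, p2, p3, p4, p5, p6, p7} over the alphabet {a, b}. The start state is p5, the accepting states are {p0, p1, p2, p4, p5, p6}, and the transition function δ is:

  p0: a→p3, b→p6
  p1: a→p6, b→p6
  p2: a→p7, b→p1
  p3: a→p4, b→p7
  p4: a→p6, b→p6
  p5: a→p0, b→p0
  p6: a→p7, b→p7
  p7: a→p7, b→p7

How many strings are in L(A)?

The useful subgraph on states {p0, p3, p4, p5, p6} is acyclic, so L(A) is finite; the longest accepting path visits 5 useful states, giving maximum string length 4.
Counting accepting paths from p5 by length: 1 of length 0, 2 of length 1, 2 of length 2, 2 of length 3, 4 of length 4. Total 11.

11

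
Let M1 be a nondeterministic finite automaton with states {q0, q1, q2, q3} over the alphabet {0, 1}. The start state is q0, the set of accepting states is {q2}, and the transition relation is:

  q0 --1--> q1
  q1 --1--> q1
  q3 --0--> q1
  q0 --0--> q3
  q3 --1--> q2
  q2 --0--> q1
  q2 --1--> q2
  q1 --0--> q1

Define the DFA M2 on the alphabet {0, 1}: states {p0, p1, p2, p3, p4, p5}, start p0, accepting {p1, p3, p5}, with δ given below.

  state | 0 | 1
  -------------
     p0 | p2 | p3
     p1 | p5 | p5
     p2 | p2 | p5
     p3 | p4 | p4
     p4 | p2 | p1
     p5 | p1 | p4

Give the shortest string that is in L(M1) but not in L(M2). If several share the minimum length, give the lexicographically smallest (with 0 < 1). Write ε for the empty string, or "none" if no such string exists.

011

The string 011 is accepted by M1 but not by M2.
No shorter string lies in the difference, and 011 is the lexicographically first length-3 string in L(M1) \ L(M2).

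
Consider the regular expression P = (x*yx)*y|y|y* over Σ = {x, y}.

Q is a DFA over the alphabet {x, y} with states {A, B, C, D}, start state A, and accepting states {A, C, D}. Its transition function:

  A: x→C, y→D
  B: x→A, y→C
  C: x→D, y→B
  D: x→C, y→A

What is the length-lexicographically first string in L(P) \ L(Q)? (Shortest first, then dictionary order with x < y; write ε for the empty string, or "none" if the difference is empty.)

yxy

The string yxy is accepted by P but not by Q.
No shorter string lies in the difference, and yxy is the lexicographically first length-3 string in L(P) \ L(Q).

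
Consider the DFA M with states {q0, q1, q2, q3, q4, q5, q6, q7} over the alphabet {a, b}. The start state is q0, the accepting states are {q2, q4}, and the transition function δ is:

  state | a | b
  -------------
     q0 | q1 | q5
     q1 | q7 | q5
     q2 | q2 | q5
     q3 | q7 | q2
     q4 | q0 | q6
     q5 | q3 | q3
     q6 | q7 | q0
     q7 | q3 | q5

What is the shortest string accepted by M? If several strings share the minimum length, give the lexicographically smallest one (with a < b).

bab

A breadth-first search from q0 reaches an accepting state first via the path q0 → q5 → q3 → q2 on input bab.
No string of length < 3 is accepted (BFS exhausts all shorter strings without reaching an accepting state), and bab is the lexicographically least accepting string of length 3.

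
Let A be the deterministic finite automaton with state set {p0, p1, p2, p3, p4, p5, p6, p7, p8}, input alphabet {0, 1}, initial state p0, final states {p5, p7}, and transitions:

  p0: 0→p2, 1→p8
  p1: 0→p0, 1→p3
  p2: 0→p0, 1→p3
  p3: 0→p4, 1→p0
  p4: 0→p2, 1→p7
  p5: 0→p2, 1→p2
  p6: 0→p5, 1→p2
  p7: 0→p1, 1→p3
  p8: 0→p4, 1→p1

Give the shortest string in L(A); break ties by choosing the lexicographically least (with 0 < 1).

A breadth-first search from p0 reaches an accepting state first via the path p0 → p8 → p4 → p7 on input 101.
No string of length < 3 is accepted (BFS exhausts all shorter strings without reaching an accepting state), and 101 is the lexicographically least accepting string of length 3.

101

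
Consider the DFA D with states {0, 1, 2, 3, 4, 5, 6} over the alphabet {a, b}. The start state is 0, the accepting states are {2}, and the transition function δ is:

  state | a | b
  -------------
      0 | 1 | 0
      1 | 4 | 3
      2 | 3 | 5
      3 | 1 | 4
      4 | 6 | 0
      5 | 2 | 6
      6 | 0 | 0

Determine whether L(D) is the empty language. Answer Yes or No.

Yes

The states reachable from the start state are {0, 1, 3, 4, 6}.
None of the accepting states {2} is reachable, so no string is accepted and L(D) = ∅.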